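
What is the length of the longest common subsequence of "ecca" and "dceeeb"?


LCS of "ecca" and "dceeeb"
DP table:
           d    c    e    e    e    b
      0    0    0    0    0    0    0
  e   0    0    0    1    1    1    1
  c   0    0    1    1    1    1    1
  c   0    0    1    1    1    1    1
  a   0    0    1    1    1    1    1
LCS length = dp[4][6] = 1

1


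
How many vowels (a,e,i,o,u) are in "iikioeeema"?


Input: iikioeeema
Checking each character:
  'i' at position 0: vowel (running total: 1)
  'i' at position 1: vowel (running total: 2)
  'k' at position 2: consonant
  'i' at position 3: vowel (running total: 3)
  'o' at position 4: vowel (running total: 4)
  'e' at position 5: vowel (running total: 5)
  'e' at position 6: vowel (running total: 6)
  'e' at position 7: vowel (running total: 7)
  'm' at position 8: consonant
  'a' at position 9: vowel (running total: 8)
Total vowels: 8

8


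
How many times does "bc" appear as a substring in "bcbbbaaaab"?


Searching for "bc" in "bcbbbaaaab"
Scanning each position:
  Position 0: "bc" => MATCH
  Position 1: "cb" => no
  Position 2: "bb" => no
  Position 3: "bb" => no
  Position 4: "ba" => no
  Position 5: "aa" => no
  Position 6: "aa" => no
  Position 7: "aa" => no
  Position 8: "ab" => no
Total occurrences: 1

1


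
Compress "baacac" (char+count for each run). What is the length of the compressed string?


Input: baacac
Runs:
  'b' x 1 => "b1"
  'a' x 2 => "a2"
  'c' x 1 => "c1"
  'a' x 1 => "a1"
  'c' x 1 => "c1"
Compressed: "b1a2c1a1c1"
Compressed length: 10

10


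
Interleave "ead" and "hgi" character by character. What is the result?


Interleaving "ead" and "hgi":
  Position 0: 'e' from first, 'h' from second => "eh"
  Position 1: 'a' from first, 'g' from second => "ag"
  Position 2: 'd' from first, 'i' from second => "di"
Result: ehagdi

ehagdi


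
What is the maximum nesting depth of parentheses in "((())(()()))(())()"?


Input: "((())(()()))(())()"
Tracking depth:
  Position 0 '(': depth becomes 1
  Position 1 '(': depth becomes 2
  Position 2 '(': depth becomes 3
  Position 3 ')': depth becomes 2
  Position 4 ')': depth becomes 1
  Position 5 '(': depth becomes 2
  Position 6 '(': depth becomes 3
  Position 7 ')': depth becomes 2
  Position 8 '(': depth becomes 3
  Position 9 ')': depth becomes 2
  Position 10 ')': depth becomes 1
  Position 11 ')': depth becomes 0
  Position 12 '(': depth becomes 1
  Position 13 '(': depth becomes 2
  Position 14 ')': depth becomes 1
  Position 15 ')': depth becomes 0
  Position 16 '(': depth becomes 1
  Position 17 ')': depth becomes 0
Maximum depth reached: 3

3


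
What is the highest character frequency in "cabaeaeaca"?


Input: cabaeaeaca
Character counts:
  'a': 5
  'b': 1
  'c': 2
  'e': 2
Maximum frequency: 5

5


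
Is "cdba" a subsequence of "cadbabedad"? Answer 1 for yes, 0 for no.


Check if "cdba" is a subsequence of "cadbabedad"
Greedy scan:
  Position 0 ('c'): matches sub[0] = 'c'
  Position 1 ('a'): no match needed
  Position 2 ('d'): matches sub[1] = 'd'
  Position 3 ('b'): matches sub[2] = 'b'
  Position 4 ('a'): matches sub[3] = 'a'
  Position 5 ('b'): no match needed
  Position 6 ('e'): no match needed
  Position 7 ('d'): no match needed
  Position 8 ('a'): no match needed
  Position 9 ('d'): no match needed
All 4 characters matched => is a subsequence

1


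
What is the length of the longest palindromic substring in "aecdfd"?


Input: "aecdfd"
Checking substrings for palindromes:
  [3:6] "dfd" (len 3) => palindrome
Longest palindromic substring: "dfd" with length 3

3


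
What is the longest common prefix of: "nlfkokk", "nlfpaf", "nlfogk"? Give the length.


Words: nlfkokk, nlfpaf, nlfogk
  Position 0: all 'n' => match
  Position 1: all 'l' => match
  Position 2: all 'f' => match
  Position 3: ('k', 'p', 'o') => mismatch, stop
LCP = "nlf" (length 3)

3


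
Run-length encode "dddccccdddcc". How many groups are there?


Input: dddccccdddcc
Scanning for consecutive runs:
  Group 1: 'd' x 3 (positions 0-2)
  Group 2: 'c' x 4 (positions 3-6)
  Group 3: 'd' x 3 (positions 7-9)
  Group 4: 'c' x 2 (positions 10-11)
Total groups: 4

4


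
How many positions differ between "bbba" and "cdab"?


Comparing "bbba" and "cdab" position by position:
  Position 0: 'b' vs 'c' => DIFFER
  Position 1: 'b' vs 'd' => DIFFER
  Position 2: 'b' vs 'a' => DIFFER
  Position 3: 'a' vs 'b' => DIFFER
Positions that differ: 4

4


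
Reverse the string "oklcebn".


Input: oklcebn
Reading characters right to left:
  Position 6: 'n'
  Position 5: 'b'
  Position 4: 'e'
  Position 3: 'c'
  Position 2: 'l'
  Position 1: 'k'
  Position 0: 'o'
Reversed: nbeclko

nbeclko


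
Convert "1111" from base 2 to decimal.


Input: "1111" in base 2
Positional expansion:
  Digit '1' (value 1) x 2^3 = 8
  Digit '1' (value 1) x 2^2 = 4
  Digit '1' (value 1) x 2^1 = 2
  Digit '1' (value 1) x 2^0 = 1
Sum = 15

15


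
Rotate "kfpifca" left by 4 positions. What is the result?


Input: "kfpifca", rotate left by 4
First 4 characters: "kfpi"
Remaining characters: "fca"
Concatenate remaining + first: "fca" + "kfpi" = "fcakfpi"

fcakfpi


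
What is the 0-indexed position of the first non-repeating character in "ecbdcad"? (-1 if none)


Input: ecbdcad
Character frequencies:
  'a': 1
  'b': 1
  'c': 2
  'd': 2
  'e': 1
Scanning left to right for freq == 1:
  Position 0 ('e'): unique! => answer = 0

0


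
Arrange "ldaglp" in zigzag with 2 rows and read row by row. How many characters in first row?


Zigzag "ldaglp" into 2 rows:
Placing characters:
  'l' => row 0
  'd' => row 1
  'a' => row 0
  'g' => row 1
  'l' => row 0
  'p' => row 1
Rows:
  Row 0: "lal"
  Row 1: "dgp"
First row length: 3

3


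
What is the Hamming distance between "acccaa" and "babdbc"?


Comparing "acccaa" and "babdbc" position by position:
  Position 0: 'a' vs 'b' => differ
  Position 1: 'c' vs 'a' => differ
  Position 2: 'c' vs 'b' => differ
  Position 3: 'c' vs 'd' => differ
  Position 4: 'a' vs 'b' => differ
  Position 5: 'a' vs 'c' => differ
Total differences (Hamming distance): 6

6


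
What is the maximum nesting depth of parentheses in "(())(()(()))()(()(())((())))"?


Input: "(())(()(()))()(()(())((())))"
Tracking depth:
  Position 0 '(': depth becomes 1
  Position 1 '(': depth becomes 2
  Position 2 ')': depth becomes 1
  Position 3 ')': depth becomes 0
  Position 4 '(': depth becomes 1
  Position 5 '(': depth becomes 2
  Position 6 ')': depth becomes 1
  Position 7 '(': depth becomes 2
  Position 8 '(': depth becomes 3
  Position 9 ')': depth becomes 2
  Position 10 ')': depth becomes 1
  Position 11 ')': depth becomes 0
  Position 12 '(': depth becomes 1
  Position 13 ')': depth becomes 0
  Position 14 '(': depth becomes 1
  Position 15 '(': depth becomes 2
  Position 16 ')': depth becomes 1
  Position 17 '(': depth becomes 2
  Position 18 '(': depth becomes 3
  Position 19 ')': depth becomes 2
  Position 20 ')': depth becomes 1
  Position 21 '(': depth becomes 2
  Position 22 '(': depth becomes 3
  Position 23 '(': depth becomes 4
  Position 24 ')': depth becomes 3
  Position 25 ')': depth becomes 2
  Position 26 ')': depth becomes 1
  Position 27 ')': depth becomes 0
Maximum depth reached: 4

4


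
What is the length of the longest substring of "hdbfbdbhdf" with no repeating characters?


Input: "hdbfbdbhdf"
Sliding window (track last position of each char):
  Position 0 ('h'): window [0,0] length 1 -- new best
  Position 1 ('d'): window [0,1] length 2 -- new best
  Position 2 ('b'): window [0,2] length 3 -- new best
  Position 3 ('f'): window [0,3] length 4 -- new best
  Position 4 ('b'): repeat (last at 2), move window start to 3
  Position 4 ('b'): window [3,4] length 2
  Position 5 ('d'): window [3,5] length 3
  Position 6 ('b'): repeat (last at 4), move window start to 5
  Position 6 ('b'): window [5,6] length 2
  Position 7 ('h'): window [5,7] length 3
  Position 8 ('d'): repeat (last at 5), move window start to 6
  Position 8 ('d'): window [6,8] length 3
  Position 9 ('f'): window [6,9] length 4
Longest substring with no repeats: "hdbf" with length 4

4


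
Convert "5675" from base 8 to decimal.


Input: "5675" in base 8
Positional expansion:
  Digit '5' (value 5) x 8^3 = 2560
  Digit '6' (value 6) x 8^2 = 384
  Digit '7' (value 7) x 8^1 = 56
  Digit '5' (value 5) x 8^0 = 5
Sum = 3005

3005


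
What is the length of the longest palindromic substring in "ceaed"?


Input: "ceaed"
Checking substrings for palindromes:
  [1:4] "eae" (len 3) => palindrome
Longest palindromic substring: "eae" with length 3

3


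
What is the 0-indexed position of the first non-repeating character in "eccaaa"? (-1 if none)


Input: eccaaa
Character frequencies:
  'a': 3
  'c': 2
  'e': 1
Scanning left to right for freq == 1:
  Position 0 ('e'): unique! => answer = 0

0


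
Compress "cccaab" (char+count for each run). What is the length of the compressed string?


Input: cccaab
Runs:
  'c' x 3 => "c3"
  'a' x 2 => "a2"
  'b' x 1 => "b1"
Compressed: "c3a2b1"
Compressed length: 6

6


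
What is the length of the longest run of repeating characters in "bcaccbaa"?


Input: "bcaccbaa"
Scanning for longest run:
  Position 1 ('c'): new char, reset run to 1
  Position 2 ('a'): new char, reset run to 1
  Position 3 ('c'): new char, reset run to 1
  Position 4 ('c'): continues run of 'c', length=2
  Position 5 ('b'): new char, reset run to 1
  Position 6 ('a'): new char, reset run to 1
  Position 7 ('a'): continues run of 'a', length=2
Longest run: 'c' with length 2

2


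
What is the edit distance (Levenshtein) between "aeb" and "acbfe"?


Computing edit distance: "aeb" -> "acbfe"
DP table:
           a    c    b    f    e
      0    1    2    3    4    5
  a   1    0    1    2    3    4
  e   2    1    1    2    3    3
  b   3    2    2    1    2    3
Edit distance = dp[3][5] = 3

3


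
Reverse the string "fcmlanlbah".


Input: fcmlanlbah
Reading characters right to left:
  Position 9: 'h'
  Position 8: 'a'
  Position 7: 'b'
  Position 6: 'l'
  Position 5: 'n'
  Position 4: 'a'
  Position 3: 'l'
  Position 2: 'm'
  Position 1: 'c'
  Position 0: 'f'
Reversed: hablnalmcf

hablnalmcf


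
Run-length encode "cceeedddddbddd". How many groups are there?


Input: cceeedddddbddd
Scanning for consecutive runs:
  Group 1: 'c' x 2 (positions 0-1)
  Group 2: 'e' x 3 (positions 2-4)
  Group 3: 'd' x 5 (positions 5-9)
  Group 4: 'b' x 1 (positions 10-10)
  Group 5: 'd' x 3 (positions 11-13)
Total groups: 5

5


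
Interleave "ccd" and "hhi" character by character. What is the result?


Interleaving "ccd" and "hhi":
  Position 0: 'c' from first, 'h' from second => "ch"
  Position 1: 'c' from first, 'h' from second => "ch"
  Position 2: 'd' from first, 'i' from second => "di"
Result: chchdi

chchdi


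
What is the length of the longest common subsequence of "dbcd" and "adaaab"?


LCS of "dbcd" and "adaaab"
DP table:
           a    d    a    a    a    b
      0    0    0    0    0    0    0
  d   0    0    1    1    1    1    1
  b   0    0    1    1    1    1    2
  c   0    0    1    1    1    1    2
  d   0    0    1    1    1    1    2
LCS length = dp[4][6] = 2

2


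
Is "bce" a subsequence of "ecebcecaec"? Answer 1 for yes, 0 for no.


Check if "bce" is a subsequence of "ecebcecaec"
Greedy scan:
  Position 0 ('e'): no match needed
  Position 1 ('c'): no match needed
  Position 2 ('e'): no match needed
  Position 3 ('b'): matches sub[0] = 'b'
  Position 4 ('c'): matches sub[1] = 'c'
  Position 5 ('e'): matches sub[2] = 'e'
  Position 6 ('c'): no match needed
  Position 7 ('a'): no match needed
  Position 8 ('e'): no match needed
  Position 9 ('c'): no match needed
All 3 characters matched => is a subsequence

1


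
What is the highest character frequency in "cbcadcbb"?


Input: cbcadcbb
Character counts:
  'a': 1
  'b': 3
  'c': 3
  'd': 1
Maximum frequency: 3

3


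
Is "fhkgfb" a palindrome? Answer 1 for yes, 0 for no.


Input: fhkgfb
Reversed: bfgkhf
  Compare pos 0 ('f') with pos 5 ('b'): MISMATCH
  Compare pos 1 ('h') with pos 4 ('f'): MISMATCH
  Compare pos 2 ('k') with pos 3 ('g'): MISMATCH
Result: not a palindrome

0


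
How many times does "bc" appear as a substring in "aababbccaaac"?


Searching for "bc" in "aababbccaaac"
Scanning each position:
  Position 0: "aa" => no
  Position 1: "ab" => no
  Position 2: "ba" => no
  Position 3: "ab" => no
  Position 4: "bb" => no
  Position 5: "bc" => MATCH
  Position 6: "cc" => no
  Position 7: "ca" => no
  Position 8: "aa" => no
  Position 9: "aa" => no
  Position 10: "ac" => no
Total occurrences: 1

1


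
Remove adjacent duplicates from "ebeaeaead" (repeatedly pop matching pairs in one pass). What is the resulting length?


Input: ebeaeaead
Stack-based adjacent duplicate removal:
  Read 'e': push. Stack: e
  Read 'b': push. Stack: eb
  Read 'e': push. Stack: ebe
  Read 'a': push. Stack: ebea
  Read 'e': push. Stack: ebeae
  Read 'a': push. Stack: ebeaea
  Read 'e': push. Stack: ebeaeae
  Read 'a': push. Stack: ebeaeaea
  Read 'd': push. Stack: ebeaeaead
Final stack: "ebeaeaead" (length 9)

9


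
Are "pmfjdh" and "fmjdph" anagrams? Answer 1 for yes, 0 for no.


Strings: "pmfjdh", "fmjdph"
Sorted first:  dfhjmp
Sorted second: dfhjmp
Sorted forms match => anagrams

1


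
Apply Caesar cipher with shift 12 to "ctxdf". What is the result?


Caesar cipher: shift "ctxdf" by 12
  'c' (pos 2) + 12 = pos 14 = 'o'
  't' (pos 19) + 12 = pos 5 = 'f'
  'x' (pos 23) + 12 = pos 9 = 'j'
  'd' (pos 3) + 12 = pos 15 = 'p'
  'f' (pos 5) + 12 = pos 17 = 'r'
Result: ofjpr

ofjpr


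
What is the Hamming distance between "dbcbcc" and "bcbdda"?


Comparing "dbcbcc" and "bcbdda" position by position:
  Position 0: 'd' vs 'b' => differ
  Position 1: 'b' vs 'c' => differ
  Position 2: 'c' vs 'b' => differ
  Position 3: 'b' vs 'd' => differ
  Position 4: 'c' vs 'd' => differ
  Position 5: 'c' vs 'a' => differ
Total differences (Hamming distance): 6

6


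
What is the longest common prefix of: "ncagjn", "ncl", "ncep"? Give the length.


Words: ncagjn, ncl, ncep
  Position 0: all 'n' => match
  Position 1: all 'c' => match
  Position 2: ('a', 'l', 'e') => mismatch, stop
LCP = "nc" (length 2)

2


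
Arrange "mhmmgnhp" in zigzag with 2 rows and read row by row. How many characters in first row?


Zigzag "mhmmgnhp" into 2 rows:
Placing characters:
  'm' => row 0
  'h' => row 1
  'm' => row 0
  'm' => row 1
  'g' => row 0
  'n' => row 1
  'h' => row 0
  'p' => row 1
Rows:
  Row 0: "mmgh"
  Row 1: "hmnp"
First row length: 4

4


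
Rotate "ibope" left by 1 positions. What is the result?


Input: "ibope", rotate left by 1
First 1 characters: "i"
Remaining characters: "bope"
Concatenate remaining + first: "bope" + "i" = "bopei"

bopei


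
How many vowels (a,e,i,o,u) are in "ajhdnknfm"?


Input: ajhdnknfm
Checking each character:
  'a' at position 0: vowel (running total: 1)
  'j' at position 1: consonant
  'h' at position 2: consonant
  'd' at position 3: consonant
  'n' at position 4: consonant
  'k' at position 5: consonant
  'n' at position 6: consonant
  'f' at position 7: consonant
  'm' at position 8: consonant
Total vowels: 1

1


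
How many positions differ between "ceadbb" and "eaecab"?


Comparing "ceadbb" and "eaecab" position by position:
  Position 0: 'c' vs 'e' => DIFFER
  Position 1: 'e' vs 'a' => DIFFER
  Position 2: 'a' vs 'e' => DIFFER
  Position 3: 'd' vs 'c' => DIFFER
  Position 4: 'b' vs 'a' => DIFFER
  Position 5: 'b' vs 'b' => same
Positions that differ: 5

5


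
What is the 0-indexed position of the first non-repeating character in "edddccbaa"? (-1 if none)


Input: edddccbaa
Character frequencies:
  'a': 2
  'b': 1
  'c': 2
  'd': 3
  'e': 1
Scanning left to right for freq == 1:
  Position 0 ('e'): unique! => answer = 0

0


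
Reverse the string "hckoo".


Input: hckoo
Reading characters right to left:
  Position 4: 'o'
  Position 3: 'o'
  Position 2: 'k'
  Position 1: 'c'
  Position 0: 'h'
Reversed: ookch

ookch


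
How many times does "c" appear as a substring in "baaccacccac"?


Searching for "c" in "baaccacccac"
Scanning each position:
  Position 0: "b" => no
  Position 1: "a" => no
  Position 2: "a" => no
  Position 3: "c" => MATCH
  Position 4: "c" => MATCH
  Position 5: "a" => no
  Position 6: "c" => MATCH
  Position 7: "c" => MATCH
  Position 8: "c" => MATCH
  Position 9: "a" => no
  Position 10: "c" => MATCH
Total occurrences: 6

6


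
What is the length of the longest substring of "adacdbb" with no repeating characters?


Input: "adacdbb"
Sliding window (track last position of each char):
  Position 0 ('a'): window [0,0] length 1 -- new best
  Position 1 ('d'): window [0,1] length 2 -- new best
  Position 2 ('a'): repeat (last at 0), move window start to 1
  Position 2 ('a'): window [1,2] length 2
  Position 3 ('c'): window [1,3] length 3 -- new best
  Position 4 ('d'): repeat (last at 1), move window start to 2
  Position 4 ('d'): window [2,4] length 3
  Position 5 ('b'): window [2,5] length 4 -- new best
  Position 6 ('b'): repeat (last at 5), move window start to 6
  Position 6 ('b'): window [6,6] length 1
Longest substring with no repeats: "acdb" with length 4

4


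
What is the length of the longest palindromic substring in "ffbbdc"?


Input: "ffbbdc"
Checking substrings for palindromes:
  [0:2] "ff" (len 2) => palindrome
  [2:4] "bb" (len 2) => palindrome
Longest palindromic substring: "ff" with length 2

2


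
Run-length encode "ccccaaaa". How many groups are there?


Input: ccccaaaa
Scanning for consecutive runs:
  Group 1: 'c' x 4 (positions 0-3)
  Group 2: 'a' x 4 (positions 4-7)
Total groups: 2

2


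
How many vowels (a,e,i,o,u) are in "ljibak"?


Input: ljibak
Checking each character:
  'l' at position 0: consonant
  'j' at position 1: consonant
  'i' at position 2: vowel (running total: 1)
  'b' at position 3: consonant
  'a' at position 4: vowel (running total: 2)
  'k' at position 5: consonant
Total vowels: 2

2


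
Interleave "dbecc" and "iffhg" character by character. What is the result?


Interleaving "dbecc" and "iffhg":
  Position 0: 'd' from first, 'i' from second => "di"
  Position 1: 'b' from first, 'f' from second => "bf"
  Position 2: 'e' from first, 'f' from second => "ef"
  Position 3: 'c' from first, 'h' from second => "ch"
  Position 4: 'c' from first, 'g' from second => "cg"
Result: dibfefchcg

dibfefchcg


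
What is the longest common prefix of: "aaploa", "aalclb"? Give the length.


Words: aaploa, aalclb
  Position 0: all 'a' => match
  Position 1: all 'a' => match
  Position 2: ('p', 'l') => mismatch, stop
LCP = "aa" (length 2)

2


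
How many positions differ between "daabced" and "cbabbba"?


Comparing "daabced" and "cbabbba" position by position:
  Position 0: 'd' vs 'c' => DIFFER
  Position 1: 'a' vs 'b' => DIFFER
  Position 2: 'a' vs 'a' => same
  Position 3: 'b' vs 'b' => same
  Position 4: 'c' vs 'b' => DIFFER
  Position 5: 'e' vs 'b' => DIFFER
  Position 6: 'd' vs 'a' => DIFFER
Positions that differ: 5

5


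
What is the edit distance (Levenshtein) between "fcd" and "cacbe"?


Computing edit distance: "fcd" -> "cacbe"
DP table:
           c    a    c    b    e
      0    1    2    3    4    5
  f   1    1    2    3    4    5
  c   2    1    2    2    3    4
  d   3    2    2    3    3    4
Edit distance = dp[3][5] = 4

4


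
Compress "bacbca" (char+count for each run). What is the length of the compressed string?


Input: bacbca
Runs:
  'b' x 1 => "b1"
  'a' x 1 => "a1"
  'c' x 1 => "c1"
  'b' x 1 => "b1"
  'c' x 1 => "c1"
  'a' x 1 => "a1"
Compressed: "b1a1c1b1c1a1"
Compressed length: 12

12


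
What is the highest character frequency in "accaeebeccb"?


Input: accaeebeccb
Character counts:
  'a': 2
  'b': 2
  'c': 4
  'e': 3
Maximum frequency: 4

4


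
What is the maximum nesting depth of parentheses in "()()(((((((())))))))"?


Input: "()()(((((((())))))))"
Tracking depth:
  Position 0 '(': depth becomes 1
  Position 1 ')': depth becomes 0
  Position 2 '(': depth becomes 1
  Position 3 ')': depth becomes 0
  Position 4 '(': depth becomes 1
  Position 5 '(': depth becomes 2
  Position 6 '(': depth becomes 3
  Position 7 '(': depth becomes 4
  Position 8 '(': depth becomes 5
  Position 9 '(': depth becomes 6
  Position 10 '(': depth becomes 7
  Position 11 '(': depth becomes 8
  Position 12 ')': depth becomes 7
  Position 13 ')': depth becomes 6
  Position 14 ')': depth becomes 5
  Position 15 ')': depth becomes 4
  Position 16 ')': depth becomes 3
  Position 17 ')': depth becomes 2
  Position 18 ')': depth becomes 1
  Position 19 ')': depth becomes 0
Maximum depth reached: 8

8


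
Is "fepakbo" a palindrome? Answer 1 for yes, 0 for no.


Input: fepakbo
Reversed: obkapef
  Compare pos 0 ('f') with pos 6 ('o'): MISMATCH
  Compare pos 1 ('e') with pos 5 ('b'): MISMATCH
  Compare pos 2 ('p') with pos 4 ('k'): MISMATCH
Result: not a palindrome

0


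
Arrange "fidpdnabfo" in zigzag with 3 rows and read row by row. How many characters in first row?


Zigzag "fidpdnabfo" into 3 rows:
Placing characters:
  'f' => row 0
  'i' => row 1
  'd' => row 2
  'p' => row 1
  'd' => row 0
  'n' => row 1
  'a' => row 2
  'b' => row 1
  'f' => row 0
  'o' => row 1
Rows:
  Row 0: "fdf"
  Row 1: "ipnbo"
  Row 2: "da"
First row length: 3

3


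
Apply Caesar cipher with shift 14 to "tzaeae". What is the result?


Caesar cipher: shift "tzaeae" by 14
  't' (pos 19) + 14 = pos 7 = 'h'
  'z' (pos 25) + 14 = pos 13 = 'n'
  'a' (pos 0) + 14 = pos 14 = 'o'
  'e' (pos 4) + 14 = pos 18 = 's'
  'a' (pos 0) + 14 = pos 14 = 'o'
  'e' (pos 4) + 14 = pos 18 = 's'
Result: hnosos

hnosos


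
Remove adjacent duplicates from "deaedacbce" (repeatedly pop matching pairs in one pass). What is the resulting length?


Input: deaedacbce
Stack-based adjacent duplicate removal:
  Read 'd': push. Stack: d
  Read 'e': push. Stack: de
  Read 'a': push. Stack: dea
  Read 'e': push. Stack: deae
  Read 'd': push. Stack: deaed
  Read 'a': push. Stack: deaeda
  Read 'c': push. Stack: deaedac
  Read 'b': push. Stack: deaedacb
  Read 'c': push. Stack: deaedacbc
  Read 'e': push. Stack: deaedacbce
Final stack: "deaedacbce" (length 10)

10


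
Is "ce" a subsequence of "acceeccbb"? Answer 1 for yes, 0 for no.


Check if "ce" is a subsequence of "acceeccbb"
Greedy scan:
  Position 0 ('a'): no match needed
  Position 1 ('c'): matches sub[0] = 'c'
  Position 2 ('c'): no match needed
  Position 3 ('e'): matches sub[1] = 'e'
  Position 4 ('e'): no match needed
  Position 5 ('c'): no match needed
  Position 6 ('c'): no match needed
  Position 7 ('b'): no match needed
  Position 8 ('b'): no match needed
All 2 characters matched => is a subsequence

1


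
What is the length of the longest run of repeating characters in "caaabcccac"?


Input: "caaabcccac"
Scanning for longest run:
  Position 1 ('a'): new char, reset run to 1
  Position 2 ('a'): continues run of 'a', length=2
  Position 3 ('a'): continues run of 'a', length=3
  Position 4 ('b'): new char, reset run to 1
  Position 5 ('c'): new char, reset run to 1
  Position 6 ('c'): continues run of 'c', length=2
  Position 7 ('c'): continues run of 'c', length=3
  Position 8 ('a'): new char, reset run to 1
  Position 9 ('c'): new char, reset run to 1
Longest run: 'a' with length 3

3


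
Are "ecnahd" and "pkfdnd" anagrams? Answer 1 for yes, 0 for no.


Strings: "ecnahd", "pkfdnd"
Sorted first:  acdehn
Sorted second: ddfknp
Differ at position 0: 'a' vs 'd' => not anagrams

0


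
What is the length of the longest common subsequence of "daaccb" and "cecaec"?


LCS of "daaccb" and "cecaec"
DP table:
           c    e    c    a    e    c
      0    0    0    0    0    0    0
  d   0    0    0    0    0    0    0
  a   0    0    0    0    1    1    1
  a   0    0    0    0    1    1    1
  c   0    1    1    1    1    1    2
  c   0    1    1    2    2    2    2
  b   0    1    1    2    2    2    2
LCS length = dp[6][6] = 2

2


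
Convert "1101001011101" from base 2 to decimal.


Input: "1101001011101" in base 2
Positional expansion:
  Digit '1' (value 1) x 2^12 = 4096
  Digit '1' (value 1) x 2^11 = 2048
  Digit '0' (value 0) x 2^10 = 0
  Digit '1' (value 1) x 2^9 = 512
  Digit '0' (value 0) x 2^8 = 0
  Digit '0' (value 0) x 2^7 = 0
  Digit '1' (value 1) x 2^6 = 64
  Digit '0' (value 0) x 2^5 = 0
  Digit '1' (value 1) x 2^4 = 16
  Digit '1' (value 1) x 2^3 = 8
  Digit '1' (value 1) x 2^2 = 4
  Digit '0' (value 0) x 2^1 = 0
  Digit '1' (value 1) x 2^0 = 1
Sum = 6749

6749


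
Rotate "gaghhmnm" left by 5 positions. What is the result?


Input: "gaghhmnm", rotate left by 5
First 5 characters: "gaghh"
Remaining characters: "mnm"
Concatenate remaining + first: "mnm" + "gaghh" = "mnmgaghh"

mnmgaghh


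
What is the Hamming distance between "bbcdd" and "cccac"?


Comparing "bbcdd" and "cccac" position by position:
  Position 0: 'b' vs 'c' => differ
  Position 1: 'b' vs 'c' => differ
  Position 2: 'c' vs 'c' => same
  Position 3: 'd' vs 'a' => differ
  Position 4: 'd' vs 'c' => differ
Total differences (Hamming distance): 4

4


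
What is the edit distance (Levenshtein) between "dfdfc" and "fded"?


Computing edit distance: "dfdfc" -> "fded"
DP table:
           f    d    e    d
      0    1    2    3    4
  d   1    1    1    2    3
  f   2    1    2    2    3
  d   3    2    1    2    2
  f   4    3    2    2    3
  c   5    4    3    3    3
Edit distance = dp[5][4] = 3

3


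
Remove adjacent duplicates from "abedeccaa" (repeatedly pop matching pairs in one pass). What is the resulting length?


Input: abedeccaa
Stack-based adjacent duplicate removal:
  Read 'a': push. Stack: a
  Read 'b': push. Stack: ab
  Read 'e': push. Stack: abe
  Read 'd': push. Stack: abed
  Read 'e': push. Stack: abede
  Read 'c': push. Stack: abedec
  Read 'c': matches stack top 'c' => pop. Stack: abede
  Read 'a': push. Stack: abedea
  Read 'a': matches stack top 'a' => pop. Stack: abede
Final stack: "abede" (length 5)

5


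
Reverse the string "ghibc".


Input: ghibc
Reading characters right to left:
  Position 4: 'c'
  Position 3: 'b'
  Position 2: 'i'
  Position 1: 'h'
  Position 0: 'g'
Reversed: cbihg

cbihg


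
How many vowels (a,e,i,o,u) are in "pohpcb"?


Input: pohpcb
Checking each character:
  'p' at position 0: consonant
  'o' at position 1: vowel (running total: 1)
  'h' at position 2: consonant
  'p' at position 3: consonant
  'c' at position 4: consonant
  'b' at position 5: consonant
Total vowels: 1

1


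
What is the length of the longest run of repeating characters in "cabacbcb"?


Input: "cabacbcb"
Scanning for longest run:
  Position 1 ('a'): new char, reset run to 1
  Position 2 ('b'): new char, reset run to 1
  Position 3 ('a'): new char, reset run to 1
  Position 4 ('c'): new char, reset run to 1
  Position 5 ('b'): new char, reset run to 1
  Position 6 ('c'): new char, reset run to 1
  Position 7 ('b'): new char, reset run to 1
Longest run: 'c' with length 1

1


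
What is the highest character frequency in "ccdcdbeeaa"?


Input: ccdcdbeeaa
Character counts:
  'a': 2
  'b': 1
  'c': 3
  'd': 2
  'e': 2
Maximum frequency: 3

3


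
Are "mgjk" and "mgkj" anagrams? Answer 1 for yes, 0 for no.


Strings: "mgjk", "mgkj"
Sorted first:  gjkm
Sorted second: gjkm
Sorted forms match => anagrams

1


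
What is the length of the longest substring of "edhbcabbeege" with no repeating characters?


Input: "edhbcabbeege"
Sliding window (track last position of each char):
  Position 0 ('e'): window [0,0] length 1 -- new best
  Position 1 ('d'): window [0,1] length 2 -- new best
  Position 2 ('h'): window [0,2] length 3 -- new best
  Position 3 ('b'): window [0,3] length 4 -- new best
  Position 4 ('c'): window [0,4] length 5 -- new best
  Position 5 ('a'): window [0,5] length 6 -- new best
  Position 6 ('b'): repeat (last at 3), move window start to 4
  Position 6 ('b'): window [4,6] length 3
  Position 7 ('b'): repeat (last at 6), move window start to 7
  Position 7 ('b'): window [7,7] length 1
  Position 8 ('e'): window [7,8] length 2
  Position 9 ('e'): repeat (last at 8), move window start to 9
  Position 9 ('e'): window [9,9] length 1
  Position 10 ('g'): window [9,10] length 2
  Position 11 ('e'): repeat (last at 9), move window start to 10
  Position 11 ('e'): window [10,11] length 2
Longest substring with no repeats: "edhbca" with length 6

6


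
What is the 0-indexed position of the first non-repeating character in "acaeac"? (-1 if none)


Input: acaeac
Character frequencies:
  'a': 3
  'c': 2
  'e': 1
Scanning left to right for freq == 1:
  Position 0 ('a'): freq=3, skip
  Position 1 ('c'): freq=2, skip
  Position 2 ('a'): freq=3, skip
  Position 3 ('e'): unique! => answer = 3

3


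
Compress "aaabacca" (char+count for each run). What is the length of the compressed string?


Input: aaabacca
Runs:
  'a' x 3 => "a3"
  'b' x 1 => "b1"
  'a' x 1 => "a1"
  'c' x 2 => "c2"
  'a' x 1 => "a1"
Compressed: "a3b1a1c2a1"
Compressed length: 10

10


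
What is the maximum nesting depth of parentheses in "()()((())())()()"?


Input: "()()((())())()()"
Tracking depth:
  Position 0 '(': depth becomes 1
  Position 1 ')': depth becomes 0
  Position 2 '(': depth becomes 1
  Position 3 ')': depth becomes 0
  Position 4 '(': depth becomes 1
  Position 5 '(': depth becomes 2
  Position 6 '(': depth becomes 3
  Position 7 ')': depth becomes 2
  Position 8 ')': depth becomes 1
  Position 9 '(': depth becomes 2
  Position 10 ')': depth becomes 1
  Position 11 ')': depth becomes 0
  Position 12 '(': depth becomes 1
  Position 13 ')': depth becomes 0
  Position 14 '(': depth becomes 1
  Position 15 ')': depth becomes 0
Maximum depth reached: 3

3


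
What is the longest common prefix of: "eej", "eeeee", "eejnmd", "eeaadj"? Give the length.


Words: eej, eeeee, eejnmd, eeaadj
  Position 0: all 'e' => match
  Position 1: all 'e' => match
  Position 2: ('j', 'e', 'j', 'a') => mismatch, stop
LCP = "ee" (length 2)

2


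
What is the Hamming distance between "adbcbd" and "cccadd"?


Comparing "adbcbd" and "cccadd" position by position:
  Position 0: 'a' vs 'c' => differ
  Position 1: 'd' vs 'c' => differ
  Position 2: 'b' vs 'c' => differ
  Position 3: 'c' vs 'a' => differ
  Position 4: 'b' vs 'd' => differ
  Position 5: 'd' vs 'd' => same
Total differences (Hamming distance): 5

5


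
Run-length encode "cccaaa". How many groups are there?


Input: cccaaa
Scanning for consecutive runs:
  Group 1: 'c' x 3 (positions 0-2)
  Group 2: 'a' x 3 (positions 3-5)
Total groups: 2

2


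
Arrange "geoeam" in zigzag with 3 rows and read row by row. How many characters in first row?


Zigzag "geoeam" into 3 rows:
Placing characters:
  'g' => row 0
  'e' => row 1
  'o' => row 2
  'e' => row 1
  'a' => row 0
  'm' => row 1
Rows:
  Row 0: "ga"
  Row 1: "eem"
  Row 2: "o"
First row length: 2

2


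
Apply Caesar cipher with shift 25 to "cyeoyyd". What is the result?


Caesar cipher: shift "cyeoyyd" by 25
  'c' (pos 2) + 25 = pos 1 = 'b'
  'y' (pos 24) + 25 = pos 23 = 'x'
  'e' (pos 4) + 25 = pos 3 = 'd'
  'o' (pos 14) + 25 = pos 13 = 'n'
  'y' (pos 24) + 25 = pos 23 = 'x'
  'y' (pos 24) + 25 = pos 23 = 'x'
  'd' (pos 3) + 25 = pos 2 = 'c'
Result: bxdnxxc

bxdnxxc


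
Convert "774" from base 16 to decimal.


Input: "774" in base 16
Positional expansion:
  Digit '7' (value 7) x 16^2 = 1792
  Digit '7' (value 7) x 16^1 = 112
  Digit '4' (value 4) x 16^0 = 4
Sum = 1908

1908


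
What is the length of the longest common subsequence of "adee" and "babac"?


LCS of "adee" and "babac"
DP table:
           b    a    b    a    c
      0    0    0    0    0    0
  a   0    0    1    1    1    1
  d   0    0    1    1    1    1
  e   0    0    1    1    1    1
  e   0    0    1    1    1    1
LCS length = dp[4][5] = 1

1


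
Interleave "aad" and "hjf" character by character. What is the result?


Interleaving "aad" and "hjf":
  Position 0: 'a' from first, 'h' from second => "ah"
  Position 1: 'a' from first, 'j' from second => "aj"
  Position 2: 'd' from first, 'f' from second => "df"
Result: ahajdf

ahajdf


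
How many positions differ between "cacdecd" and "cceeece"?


Comparing "cacdecd" and "cceeece" position by position:
  Position 0: 'c' vs 'c' => same
  Position 1: 'a' vs 'c' => DIFFER
  Position 2: 'c' vs 'e' => DIFFER
  Position 3: 'd' vs 'e' => DIFFER
  Position 4: 'e' vs 'e' => same
  Position 5: 'c' vs 'c' => same
  Position 6: 'd' vs 'e' => DIFFER
Positions that differ: 4

4


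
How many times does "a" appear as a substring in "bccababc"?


Searching for "a" in "bccababc"
Scanning each position:
  Position 0: "b" => no
  Position 1: "c" => no
  Position 2: "c" => no
  Position 3: "a" => MATCH
  Position 4: "b" => no
  Position 5: "a" => MATCH
  Position 6: "b" => no
  Position 7: "c" => no
Total occurrences: 2

2


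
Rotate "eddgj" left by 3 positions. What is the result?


Input: "eddgj", rotate left by 3
First 3 characters: "edd"
Remaining characters: "gj"
Concatenate remaining + first: "gj" + "edd" = "gjedd"

gjedd


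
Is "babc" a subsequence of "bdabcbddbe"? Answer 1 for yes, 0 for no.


Check if "babc" is a subsequence of "bdabcbddbe"
Greedy scan:
  Position 0 ('b'): matches sub[0] = 'b'
  Position 1 ('d'): no match needed
  Position 2 ('a'): matches sub[1] = 'a'
  Position 3 ('b'): matches sub[2] = 'b'
  Position 4 ('c'): matches sub[3] = 'c'
  Position 5 ('b'): no match needed
  Position 6 ('d'): no match needed
  Position 7 ('d'): no match needed
  Position 8 ('b'): no match needed
  Position 9 ('e'): no match needed
All 4 characters matched => is a subsequence

1


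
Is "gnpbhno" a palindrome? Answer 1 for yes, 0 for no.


Input: gnpbhno
Reversed: onhbpng
  Compare pos 0 ('g') with pos 6 ('o'): MISMATCH
  Compare pos 1 ('n') with pos 5 ('n'): match
  Compare pos 2 ('p') with pos 4 ('h'): MISMATCH
Result: not a palindrome

0


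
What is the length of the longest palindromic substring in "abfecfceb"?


Input: "abfecfceb"
Checking substrings for palindromes:
  [3:8] "ecfce" (len 5) => palindrome
  [4:7] "cfc" (len 3) => palindrome
Longest palindromic substring: "ecfce" with length 5

5


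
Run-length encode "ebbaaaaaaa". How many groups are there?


Input: ebbaaaaaaa
Scanning for consecutive runs:
  Group 1: 'e' x 1 (positions 0-0)
  Group 2: 'b' x 2 (positions 1-2)
  Group 3: 'a' x 7 (positions 3-9)
Total groups: 3

3


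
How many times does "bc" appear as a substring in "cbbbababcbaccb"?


Searching for "bc" in "cbbbababcbaccb"
Scanning each position:
  Position 0: "cb" => no
  Position 1: "bb" => no
  Position 2: "bb" => no
  Position 3: "ba" => no
  Position 4: "ab" => no
  Position 5: "ba" => no
  Position 6: "ab" => no
  Position 7: "bc" => MATCH
  Position 8: "cb" => no
  Position 9: "ba" => no
  Position 10: "ac" => no
  Position 11: "cc" => no
  Position 12: "cb" => no
Total occurrences: 1

1


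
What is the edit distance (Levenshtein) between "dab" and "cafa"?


Computing edit distance: "dab" -> "cafa"
DP table:
           c    a    f    a
      0    1    2    3    4
  d   1    1    2    3    4
  a   2    2    1    2    3
  b   3    3    2    2    3
Edit distance = dp[3][4] = 3

3


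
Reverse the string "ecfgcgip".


Input: ecfgcgip
Reading characters right to left:
  Position 7: 'p'
  Position 6: 'i'
  Position 5: 'g'
  Position 4: 'c'
  Position 3: 'g'
  Position 2: 'f'
  Position 1: 'c'
  Position 0: 'e'
Reversed: pigcgfce

pigcgfce


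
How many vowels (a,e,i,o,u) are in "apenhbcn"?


Input: apenhbcn
Checking each character:
  'a' at position 0: vowel (running total: 1)
  'p' at position 1: consonant
  'e' at position 2: vowel (running total: 2)
  'n' at position 3: consonant
  'h' at position 4: consonant
  'b' at position 5: consonant
  'c' at position 6: consonant
  'n' at position 7: consonant
Total vowels: 2

2


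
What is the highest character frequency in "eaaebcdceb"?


Input: eaaebcdceb
Character counts:
  'a': 2
  'b': 2
  'c': 2
  'd': 1
  'e': 3
Maximum frequency: 3

3


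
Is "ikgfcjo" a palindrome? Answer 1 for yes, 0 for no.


Input: ikgfcjo
Reversed: ojcfgki
  Compare pos 0 ('i') with pos 6 ('o'): MISMATCH
  Compare pos 1 ('k') with pos 5 ('j'): MISMATCH
  Compare pos 2 ('g') with pos 4 ('c'): MISMATCH
Result: not a palindrome

0


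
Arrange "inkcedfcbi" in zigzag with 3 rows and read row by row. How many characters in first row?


Zigzag "inkcedfcbi" into 3 rows:
Placing characters:
  'i' => row 0
  'n' => row 1
  'k' => row 2
  'c' => row 1
  'e' => row 0
  'd' => row 1
  'f' => row 2
  'c' => row 1
  'b' => row 0
  'i' => row 1
Rows:
  Row 0: "ieb"
  Row 1: "ncdci"
  Row 2: "kf"
First row length: 3

3


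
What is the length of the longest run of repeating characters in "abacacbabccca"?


Input: "abacacbabccca"
Scanning for longest run:
  Position 1 ('b'): new char, reset run to 1
  Position 2 ('a'): new char, reset run to 1
  Position 3 ('c'): new char, reset run to 1
  Position 4 ('a'): new char, reset run to 1
  Position 5 ('c'): new char, reset run to 1
  Position 6 ('b'): new char, reset run to 1
  Position 7 ('a'): new char, reset run to 1
  Position 8 ('b'): new char, reset run to 1
  Position 9 ('c'): new char, reset run to 1
  Position 10 ('c'): continues run of 'c', length=2
  Position 11 ('c'): continues run of 'c', length=3
  Position 12 ('a'): new char, reset run to 1
Longest run: 'c' with length 3

3


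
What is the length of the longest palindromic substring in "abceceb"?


Input: "abceceb"
Checking substrings for palindromes:
  [2:5] "cec" (len 3) => palindrome
  [3:6] "ece" (len 3) => palindrome
Longest palindromic substring: "cec" with length 3

3


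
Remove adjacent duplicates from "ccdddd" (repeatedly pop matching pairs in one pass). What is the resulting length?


Input: ccdddd
Stack-based adjacent duplicate removal:
  Read 'c': push. Stack: c
  Read 'c': matches stack top 'c' => pop. Stack: (empty)
  Read 'd': push. Stack: d
  Read 'd': matches stack top 'd' => pop. Stack: (empty)
  Read 'd': push. Stack: d
  Read 'd': matches stack top 'd' => pop. Stack: (empty)
Final stack: "" (length 0)

0


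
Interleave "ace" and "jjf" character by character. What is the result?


Interleaving "ace" and "jjf":
  Position 0: 'a' from first, 'j' from second => "aj"
  Position 1: 'c' from first, 'j' from second => "cj"
  Position 2: 'e' from first, 'f' from second => "ef"
Result: ajcjef

ajcjef


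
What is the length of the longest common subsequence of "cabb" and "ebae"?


LCS of "cabb" and "ebae"
DP table:
           e    b    a    e
      0    0    0    0    0
  c   0    0    0    0    0
  a   0    0    0    1    1
  b   0    0    1    1    1
  b   0    0    1    1    1
LCS length = dp[4][4] = 1

1


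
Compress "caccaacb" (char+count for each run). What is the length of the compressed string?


Input: caccaacb
Runs:
  'c' x 1 => "c1"
  'a' x 1 => "a1"
  'c' x 2 => "c2"
  'a' x 2 => "a2"
  'c' x 1 => "c1"
  'b' x 1 => "b1"
Compressed: "c1a1c2a2c1b1"
Compressed length: 12

12


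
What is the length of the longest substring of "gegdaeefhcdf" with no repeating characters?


Input: "gegdaeefhcdf"
Sliding window (track last position of each char):
  Position 0 ('g'): window [0,0] length 1 -- new best
  Position 1 ('e'): window [0,1] length 2 -- new best
  Position 2 ('g'): repeat (last at 0), move window start to 1
  Position 2 ('g'): window [1,2] length 2
  Position 3 ('d'): window [1,3] length 3 -- new best
  Position 4 ('a'): window [1,4] length 4 -- new best
  Position 5 ('e'): repeat (last at 1), move window start to 2
  Position 5 ('e'): window [2,5] length 4
  Position 6 ('e'): repeat (last at 5), move window start to 6
  Position 6 ('e'): window [6,6] length 1
  Position 7 ('f'): window [6,7] length 2
  Position 8 ('h'): window [6,8] length 3
  Position 9 ('c'): window [6,9] length 4
  Position 10 ('d'): window [6,10] length 5 -- new best
  Position 11 ('f'): repeat (last at 7), move window start to 8
  Position 11 ('f'): window [8,11] length 4
Longest substring with no repeats: "efhcd" with length 5

5
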